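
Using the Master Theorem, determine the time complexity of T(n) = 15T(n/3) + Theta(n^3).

Master Theorem for T(n) = 15T(n/3) + O(n^3):

a = 15, b = 3, c = 3
log_b(a) = log_3(15) = 2.4650

Case 3: c = 3 > log_3(15) = 2.4650
T(n) = O(n^3) = O(n^3)

For T(n) = 15T(n/3) + O(n^3): log_3(15) = 2.4650. This is Case 3 of the Master Theorem (c > log_b(a), work dominated by root), giving O(n^3).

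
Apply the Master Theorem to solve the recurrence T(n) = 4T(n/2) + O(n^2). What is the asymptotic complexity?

Master Theorem for T(n) = 4T(n/2) + O(n^2):

a = 4, b = 2, c = 2
log_b(a) = log_2(4) = 2.0000

Case 2: c = 2 = log_2(4) = 2.0000
T(n) = O(n^2 log n) = O(n^2 log n)

For T(n) = 4T(n/2) + O(n^2): log_2(4) = 2.0000. This is Case 2 of the Master Theorem (c = log_b(a), equal work at all levels), giving O(n^2 log n).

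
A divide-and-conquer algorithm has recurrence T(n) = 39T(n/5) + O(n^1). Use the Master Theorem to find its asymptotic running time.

Master Theorem for T(n) = 39T(n/5) + O(n^1):

a = 39, b = 5, c = 1
log_b(a) = log_5(39) = 2.2763

Case 1: c = 1 < log_5(39) = 2.2763
T(n) = O(n^(log_5 39))

For T(n) = 39T(n/5) + O(n^1): log_5(39) = 2.2763. This is Case 1 of the Master Theorem (c < log_b(a), work dominated by leaves), giving O(n^(log_5 39)).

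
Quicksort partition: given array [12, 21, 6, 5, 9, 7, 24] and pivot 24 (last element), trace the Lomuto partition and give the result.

Lomuto partition with pivot = 24:

Initial array: [12, 21, 6, 5, 9, 7, 24]

arr[0]=12 <= 24: swap with position 0, array becomes [12, 21, 6, 5, 9, 7, 24]
arr[1]=21 <= 24: swap with position 1, array becomes [12, 21, 6, 5, 9, 7, 24]
arr[2]=6 <= 24: swap with position 2, array becomes [12, 21, 6, 5, 9, 7, 24]
arr[3]=5 <= 24: swap with position 3, array becomes [12, 21, 6, 5, 9, 7, 24]
arr[4]=9 <= 24: swap with position 4, array becomes [12, 21, 6, 5, 9, 7, 24]
arr[5]=7 <= 24: swap with position 5, array becomes [12, 21, 6, 5, 9, 7, 24]

Place pivot at position 6: [12, 21, 6, 5, 9, 7, 24]
Pivot position: 6

After partitioning with pivot 24, the array becomes [12, 21, 6, 5, 9, 7, 24]. The pivot is placed at index 6. All elements to the left of the pivot are <= 24, and all elements to the right are > 24.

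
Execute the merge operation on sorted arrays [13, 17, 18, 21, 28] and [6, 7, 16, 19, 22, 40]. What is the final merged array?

Merging process:

Compare 13 vs 6: take 6 from right. Merged: [6]
Compare 13 vs 7: take 7 from right. Merged: [6, 7]
Compare 13 vs 16: take 13 from left. Merged: [6, 7, 13]
Compare 17 vs 16: take 16 from right. Merged: [6, 7, 13, 16]
Compare 17 vs 19: take 17 from left. Merged: [6, 7, 13, 16, 17]
Compare 18 vs 19: take 18 from left. Merged: [6, 7, 13, 16, 17, 18]
Compare 21 vs 19: take 19 from right. Merged: [6, 7, 13, 16, 17, 18, 19]
Compare 21 vs 22: take 21 from left. Merged: [6, 7, 13, 16, 17, 18, 19, 21]
Compare 28 vs 22: take 22 from right. Merged: [6, 7, 13, 16, 17, 18, 19, 21, 22]
Compare 28 vs 40: take 28 from left. Merged: [6, 7, 13, 16, 17, 18, 19, 21, 22, 28]
Append remaining from right: [40]. Merged: [6, 7, 13, 16, 17, 18, 19, 21, 22, 28, 40]

Final merged array: [6, 7, 13, 16, 17, 18, 19, 21, 22, 28, 40]
Total comparisons: 10

The merged array is [6, 7, 13, 16, 17, 18, 19, 21, 22, 28, 40], requiring 10 comparisons. The merge step runs in O(n) time where n is the total number of elements.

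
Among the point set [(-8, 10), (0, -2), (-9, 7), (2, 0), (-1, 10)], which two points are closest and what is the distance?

Computing all pairwise distances among 5 points:

d((-8, 10), (0, -2)) = 14.4222
d((-8, 10), (-9, 7)) = 3.1623
d((-8, 10), (2, 0)) = 14.1421
d((-8, 10), (-1, 10)) = 7.0
d((0, -2), (-9, 7)) = 12.7279
d((0, -2), (2, 0)) = 2.8284 <-- minimum
d((0, -2), (-1, 10)) = 12.0416
d((-9, 7), (2, 0)) = 13.0384
d((-9, 7), (-1, 10)) = 8.544
d((2, 0), (-1, 10)) = 10.4403

Closest pair: (0, -2) and (2, 0) with distance 2.8284

The closest pair is (0, -2) and (2, 0) with Euclidean distance 2.8284. For 5 points, brute-force pairwise comparison is shown above. For large n, the divide-and-conquer algorithm (sort by x, recurse on halves, check the dividing strip) achieves O(n log n).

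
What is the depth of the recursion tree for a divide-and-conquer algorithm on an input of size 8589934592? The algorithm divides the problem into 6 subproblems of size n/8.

For divide and conquer with division factor 8:

Problem sizes at each level:
Level 0: 8589934592
Level 1: 1073741824
Level 2: 134217728
Level 3: 16777216
Level 4: 2097152
Level 5: 262144
Level 6: 32768
Level 7: 4096
Level 8: 512
Level 9: 64
Level 10: 8
Level 11: 1

The root is level 0 and the size-1 base case is level 11 (the tree spans levels 0 through 11, i.e. 12 levels counting the root), so the depth is the number of divisions: log_8(8589934592) = 11

The recursion tree depth is log_8(8589934592) = 11. At each level, the problem size is divided by 8, so it takes 11 divisions to reduce to a base case of size 1. The algorithm makes 6 recursive calls at each level.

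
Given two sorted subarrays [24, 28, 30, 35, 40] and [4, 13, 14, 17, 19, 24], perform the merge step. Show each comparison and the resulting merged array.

Merging process:

Compare 24 vs 4: take 4 from right. Merged: [4]
Compare 24 vs 13: take 13 from right. Merged: [4, 13]
Compare 24 vs 14: take 14 from right. Merged: [4, 13, 14]
Compare 24 vs 17: take 17 from right. Merged: [4, 13, 14, 17]
Compare 24 vs 19: take 19 from right. Merged: [4, 13, 14, 17, 19]
Compare 24 vs 24: take 24 from left. Merged: [4, 13, 14, 17, 19, 24]
Compare 28 vs 24: take 24 from right. Merged: [4, 13, 14, 17, 19, 24, 24]
Append remaining from left: [28, 30, 35, 40]. Merged: [4, 13, 14, 17, 19, 24, 24, 28, 30, 35, 40]

Final merged array: [4, 13, 14, 17, 19, 24, 24, 28, 30, 35, 40]
Total comparisons: 7

The merged array is [4, 13, 14, 17, 19, 24, 24, 28, 30, 35, 40], requiring 7 comparisons. The merge step runs in O(n) time where n is the total number of elements.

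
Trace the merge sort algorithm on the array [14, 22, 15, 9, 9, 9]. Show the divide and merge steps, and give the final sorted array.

Merge sort trace:

Split: [14, 22, 15, 9, 9, 9] -> [14, 22, 15] and [9, 9, 9]
  Split: [14, 22, 15] -> [14] and [22, 15]
    Split: [22, 15] -> [22] and [15]
    Merge: [22] + [15] -> [15, 22]
  Merge: [14] + [15, 22] -> [14, 15, 22]
  Split: [9, 9, 9] -> [9] and [9, 9]
    Split: [9, 9] -> [9] and [9]
    Merge: [9] + [9] -> [9, 9]
  Merge: [9] + [9, 9] -> [9, 9, 9]
Merge: [14, 15, 22] + [9, 9, 9] -> [9, 9, 9, 14, 15, 22]

Final sorted array: [9, 9, 9, 14, 15, 22]

The merge sort proceeds by recursively splitting the array and merging sorted halves.
After all merges, the sorted array is [9, 9, 9, 14, 15, 22].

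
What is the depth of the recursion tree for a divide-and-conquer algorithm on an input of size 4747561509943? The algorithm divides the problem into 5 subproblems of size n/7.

For divide and conquer with division factor 7:

Problem sizes at each level:
Level 0: 4747561509943
Level 1: 678223072849
Level 2: 96889010407
Level 3: 13841287201
Level 4: 1977326743
Level 5: 282475249
Level 6: 40353607
Level 7: 5764801
Level 8: 823543
Level 9: 117649
Level 10: 16807
Level 11: 2401
Level 12: 343
Level 13: 49
Level 14: 7
Level 15: 1

The root is level 0 and the size-1 base case is level 15 (the tree spans levels 0 through 15, i.e. 16 levels counting the root), so the depth is the number of divisions: log_7(4747561509943) = 15

The recursion tree depth is log_7(4747561509943) = 15. At each level, the problem size is divided by 7, so it takes 15 divisions to reduce to a base case of size 1. The algorithm makes 5 recursive calls at each level.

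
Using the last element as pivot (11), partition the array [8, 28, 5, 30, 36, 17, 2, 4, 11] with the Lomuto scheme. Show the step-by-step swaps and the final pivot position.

Lomuto partition with pivot = 11:

Initial array: [8, 28, 5, 30, 36, 17, 2, 4, 11]

arr[0]=8 <= 11: swap with position 0, array becomes [8, 28, 5, 30, 36, 17, 2, 4, 11]
arr[1]=28 > 11: no swap
arr[2]=5 <= 11: swap with position 1, array becomes [8, 5, 28, 30, 36, 17, 2, 4, 11]
arr[3]=30 > 11: no swap
arr[4]=36 > 11: no swap
arr[5]=17 > 11: no swap
arr[6]=2 <= 11: swap with position 2, array becomes [8, 5, 2, 30, 36, 17, 28, 4, 11]
arr[7]=4 <= 11: swap with position 3, array becomes [8, 5, 2, 4, 36, 17, 28, 30, 11]

Place pivot at position 4: [8, 5, 2, 4, 11, 17, 28, 30, 36]
Pivot position: 4

After partitioning with pivot 11, the array becomes [8, 5, 2, 4, 11, 17, 28, 30, 36]. The pivot is placed at index 4. All elements to the left of the pivot are <= 11, and all elements to the right are > 11.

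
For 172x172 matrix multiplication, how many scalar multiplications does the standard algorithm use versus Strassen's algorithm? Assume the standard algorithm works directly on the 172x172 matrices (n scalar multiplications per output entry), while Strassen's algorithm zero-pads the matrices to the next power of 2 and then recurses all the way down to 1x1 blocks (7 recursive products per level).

Matrix multiplication for 172x172 matrices:

Strassen's algorithm requires power-of-2 dimensions. Pad 172x172 to 256x256 (next power of 2).

Standard algorithm: 172^3 = 5088448 multiplications
Strassen's algorithm: 7^(log2(256)) = 7^8 = 5764801 multiplications
Difference: 5088448 - 5764801 = -676353 (Strassen uses MORE here due to padding overhead — for small or just-over-power-of-2 n, padding can outweigh the per-level savings)

Standard: 5088448 multiplications (172^3). Strassen: 5764801 multiplications (7^8, after padding to 256x256). Strassen reduces 8 recursive multiplications to 7 at each level.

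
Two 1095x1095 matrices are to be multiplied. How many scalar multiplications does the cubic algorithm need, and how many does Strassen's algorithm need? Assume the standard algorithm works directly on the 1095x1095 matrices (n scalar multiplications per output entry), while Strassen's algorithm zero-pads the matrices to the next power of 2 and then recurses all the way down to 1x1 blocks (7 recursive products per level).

Matrix multiplication for 1095x1095 matrices:

Strassen's algorithm requires power-of-2 dimensions. Pad 1095x1095 to 2048x2048 (next power of 2).

Standard algorithm: 1095^3 = 1312932375 multiplications
Strassen's algorithm: 7^(log2(2048)) = 7^11 = 1977326743 multiplications
Difference: 1312932375 - 1977326743 = -664394368 (Strassen uses MORE here due to padding overhead — for small or just-over-power-of-2 n, padding can outweigh the per-level savings)

Standard: 1312932375 multiplications (1095^3). Strassen: 1977326743 multiplications (7^11, after padding to 2048x2048). Strassen reduces 8 recursive multiplications to 7 at each level.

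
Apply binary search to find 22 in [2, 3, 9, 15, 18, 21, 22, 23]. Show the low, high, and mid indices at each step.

Binary search for 22 in [2, 3, 9, 15, 18, 21, 22, 23]:

lo=0, hi=7, mid=3, arr[mid]=15 -> 15 < 22, search right half
lo=4, hi=7, mid=5, arr[mid]=21 -> 21 < 22, search right half
lo=6, hi=7, mid=6, arr[mid]=22 -> Found target at index 6!

Binary search finds 22 at index 6 after 3 comparisons. The search repeatedly halves the search space by comparing with the middle element.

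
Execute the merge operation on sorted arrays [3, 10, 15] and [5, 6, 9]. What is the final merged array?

Merging process:

Compare 3 vs 5: take 3 from left. Merged: [3]
Compare 10 vs 5: take 5 from right. Merged: [3, 5]
Compare 10 vs 6: take 6 from right. Merged: [3, 5, 6]
Compare 10 vs 9: take 9 from right. Merged: [3, 5, 6, 9]
Append remaining from left: [10, 15]. Merged: [3, 5, 6, 9, 10, 15]

Final merged array: [3, 5, 6, 9, 10, 15]
Total comparisons: 4

The merged array is [3, 5, 6, 9, 10, 15], requiring 4 comparisons. The merge step runs in O(n) time where n is the total number of elements.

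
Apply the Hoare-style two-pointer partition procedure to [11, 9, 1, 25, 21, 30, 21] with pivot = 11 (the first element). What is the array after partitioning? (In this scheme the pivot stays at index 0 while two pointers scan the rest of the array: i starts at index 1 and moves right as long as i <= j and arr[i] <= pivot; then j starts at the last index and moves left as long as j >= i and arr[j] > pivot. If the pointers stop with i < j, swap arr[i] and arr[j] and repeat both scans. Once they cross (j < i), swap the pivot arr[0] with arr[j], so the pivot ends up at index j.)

Hoare-style two-pointer partition with pivot = 11:

Initial array: [11, 9, 1, 25, 21, 30, 21]

Pointers start at i = 1, j = 6.
i ends at 3, j ends at 2: the pointers have crossed (j < i), so scanning stops.

Swap pivot arr[0] with arr[2] to place pivot at position 2: [1, 9, 11, 25, 21, 30, 21]
Pivot position: 2

After partitioning with pivot 11, the array becomes [1, 9, 11, 25, 21, 30, 21]. The pivot is placed at index 2. All elements to the left of the pivot are <= 11, and all elements to the right are > 11.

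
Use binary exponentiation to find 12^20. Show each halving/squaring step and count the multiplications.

Computing 12^20 by squaring (build up from 12^1; each line after the first costs one multiplication):

12^1 = 12
12^2 = (12^1)^2 = 12^2 = 144
12^4 = (12^2)^2 = 144^2 = 20736
12^5 = 12 * 12^4 = 12 * 20736 = 248832
12^10 = (12^5)^2 = 248832^2 = 61917364224
12^20 = (12^10)^2 = 61917364224^2 = 3833759992447475122176

Result: 3833759992447475122176
Multiplications needed: 5 (5 lines after 12^1)

12^20 = 3833759992447475122176. Using exponentiation by squaring, this requires 5 multiplications. The key idea: if the exponent is even, square the half-power; if odd, multiply by the base once.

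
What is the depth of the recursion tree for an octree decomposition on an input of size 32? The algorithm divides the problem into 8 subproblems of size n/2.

For divide and conquer with division factor 2:

Problem sizes at each level:
Level 0: 32
Level 1: 16
Level 2: 8
Level 3: 4
Level 4: 2
Level 5: 1

The root is level 0 and the size-1 base case is level 5 (the tree spans levels 0 through 5, i.e. 6 levels counting the root), so the depth is the number of divisions: log_2(32) = 5

The recursion tree depth is log_2(32) = 5. At each level, the problem size is divided by 2, so it takes 5 divisions to reduce to a base case of size 1. The algorithm makes 8 recursive calls at each level.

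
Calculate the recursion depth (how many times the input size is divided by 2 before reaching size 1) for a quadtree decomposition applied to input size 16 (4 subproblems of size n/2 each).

For divide and conquer with division factor 2:

Problem sizes at each level:
Level 0: 16
Level 1: 8
Level 2: 4
Level 3: 2
Level 4: 1

The root is level 0 and the size-1 base case is level 4 (the tree spans levels 0 through 4, i.e. 5 levels counting the root), so the depth is the number of divisions: log_2(16) = 4

The recursion tree depth is log_2(16) = 4. At each level, the problem size is divided by 2, so it takes 4 divisions to reduce to a base case of size 1. The algorithm makes 4 recursive calls at each level.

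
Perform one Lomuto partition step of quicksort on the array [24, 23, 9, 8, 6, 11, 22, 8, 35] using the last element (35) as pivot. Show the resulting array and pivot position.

Lomuto partition with pivot = 35:

Initial array: [24, 23, 9, 8, 6, 11, 22, 8, 35]

arr[0]=24 <= 35: swap with position 0, array becomes [24, 23, 9, 8, 6, 11, 22, 8, 35]
arr[1]=23 <= 35: swap with position 1, array becomes [24, 23, 9, 8, 6, 11, 22, 8, 35]
arr[2]=9 <= 35: swap with position 2, array becomes [24, 23, 9, 8, 6, 11, 22, 8, 35]
arr[3]=8 <= 35: swap with position 3, array becomes [24, 23, 9, 8, 6, 11, 22, 8, 35]
arr[4]=6 <= 35: swap with position 4, array becomes [24, 23, 9, 8, 6, 11, 22, 8, 35]
arr[5]=11 <= 35: swap with position 5, array becomes [24, 23, 9, 8, 6, 11, 22, 8, 35]
arr[6]=22 <= 35: swap with position 6, array becomes [24, 23, 9, 8, 6, 11, 22, 8, 35]
arr[7]=8 <= 35: swap with position 7, array becomes [24, 23, 9, 8, 6, 11, 22, 8, 35]

Place pivot at position 8: [24, 23, 9, 8, 6, 11, 22, 8, 35]
Pivot position: 8

After partitioning with pivot 35, the array becomes [24, 23, 9, 8, 6, 11, 22, 8, 35]. The pivot is placed at index 8. All elements to the left of the pivot are <= 35, and all elements to the right are > 35.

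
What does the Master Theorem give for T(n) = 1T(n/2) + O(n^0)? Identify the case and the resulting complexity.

Master Theorem for T(n) = 1T(n/2) + O(n^0):

a = 1, b = 2, c = 0
log_b(a) = log_2(1) = 0.0000

Case 2: c = 0 = log_2(1) = 0.0000
T(n) = O(n^0 log n) = O(log n)

For T(n) = 1T(n/2) + O(n^0): log_2(1) = 0.0000. This is Case 2 of the Master Theorem (c = log_b(a), equal work at all levels), giving O(log n).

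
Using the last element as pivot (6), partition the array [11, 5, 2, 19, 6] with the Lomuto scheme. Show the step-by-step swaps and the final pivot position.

Lomuto partition with pivot = 6:

Initial array: [11, 5, 2, 19, 6]

arr[0]=11 > 6: no swap
arr[1]=5 <= 6: swap with position 0, array becomes [5, 11, 2, 19, 6]
arr[2]=2 <= 6: swap with position 1, array becomes [5, 2, 11, 19, 6]
arr[3]=19 > 6: no swap

Place pivot at position 2: [5, 2, 6, 19, 11]
Pivot position: 2

After partitioning with pivot 6, the array becomes [5, 2, 6, 19, 11]. The pivot is placed at index 2. All elements to the left of the pivot are <= 6, and all elements to the right are > 6.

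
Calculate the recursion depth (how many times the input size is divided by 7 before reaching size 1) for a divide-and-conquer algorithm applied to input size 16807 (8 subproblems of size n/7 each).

For divide and conquer with division factor 7:

Problem sizes at each level:
Level 0: 16807
Level 1: 2401
Level 2: 343
Level 3: 49
Level 4: 7
Level 5: 1

The root is level 0 and the size-1 base case is level 5 (the tree spans levels 0 through 5, i.e. 6 levels counting the root), so the depth is the number of divisions: log_7(16807) = 5

The recursion tree depth is log_7(16807) = 5. At each level, the problem size is divided by 7, so it takes 5 divisions to reduce to a base case of size 1. The algorithm makes 8 recursive calls at each level.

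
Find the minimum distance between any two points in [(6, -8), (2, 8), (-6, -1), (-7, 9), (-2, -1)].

Computing all pairwise distances among 5 points:

d((6, -8), (2, 8)) = 16.4924
d((6, -8), (-6, -1)) = 13.8924
d((6, -8), (-7, 9)) = 21.4009
d((6, -8), (-2, -1)) = 10.6301
d((2, 8), (-6, -1)) = 12.0416
d((2, 8), (-7, 9)) = 9.0554
d((2, 8), (-2, -1)) = 9.8489
d((-6, -1), (-7, 9)) = 10.0499
d((-6, -1), (-2, -1)) = 4.0 <-- minimum
d((-7, 9), (-2, -1)) = 11.1803

Closest pair: (-6, -1) and (-2, -1) with distance 4.0

The closest pair is (-6, -1) and (-2, -1) with Euclidean distance 4.0. For 5 points, brute-force pairwise comparison is shown above. For large n, the divide-and-conquer algorithm (sort by x, recurse on halves, check the dividing strip) achieves O(n log n).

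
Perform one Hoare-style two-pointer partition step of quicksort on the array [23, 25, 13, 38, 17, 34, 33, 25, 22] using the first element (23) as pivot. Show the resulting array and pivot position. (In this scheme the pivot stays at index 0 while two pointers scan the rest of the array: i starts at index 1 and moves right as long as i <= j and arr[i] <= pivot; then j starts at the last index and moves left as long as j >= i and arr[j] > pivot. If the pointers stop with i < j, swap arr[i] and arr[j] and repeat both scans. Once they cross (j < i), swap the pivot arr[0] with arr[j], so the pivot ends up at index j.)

Hoare-style two-pointer partition with pivot = 23:

Initial array: [23, 25, 13, 38, 17, 34, 33, 25, 22]

Pointers start at i = 1, j = 8.
i stops at index 1 (arr[1]=25 > 23), j stops at index 8 (arr[8]=22 <= 23): swap arr[1] and arr[8], array becomes [23, 22, 13, 38, 17, 34, 33, 25, 25]
i stops at index 3 (arr[3]=38 > 23), j stops at index 4 (arr[4]=17 <= 23): swap arr[3] and arr[4], array becomes [23, 22, 13, 17, 38, 34, 33, 25, 25]
i ends at 4, j ends at 3: the pointers have crossed (j < i), so scanning stops.

Swap pivot arr[0] with arr[3] to place pivot at position 3: [17, 22, 13, 23, 38, 34, 33, 25, 25]
Pivot position: 3

After partitioning with pivot 23, the array becomes [17, 22, 13, 23, 38, 34, 33, 25, 25]. The pivot is placed at index 3. All elements to the left of the pivot are <= 23, and all elements to the right are > 23.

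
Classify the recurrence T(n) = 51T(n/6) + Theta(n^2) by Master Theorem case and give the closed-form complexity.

Master Theorem for T(n) = 51T(n/6) + O(n^2):

a = 51, b = 6, c = 2
log_b(a) = log_6(51) = 2.1944

Case 1: c = 2 < log_6(51) = 2.1944
T(n) = O(n^(log_6 51))

For T(n) = 51T(n/6) + O(n^2): log_6(51) = 2.1944. This is Case 1 of the Master Theorem (c < log_b(a), work dominated by leaves), giving O(n^(log_6 51)).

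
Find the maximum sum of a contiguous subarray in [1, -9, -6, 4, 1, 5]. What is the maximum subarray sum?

Using Kadane's algorithm on [1, -9, -6, 4, 1, 5]:

Scanning through the array:
Position 1 (value -9): max_ending_here = -8, max_so_far = 1
Position 2 (value -6): max_ending_here = -6, max_so_far = 1
Position 3 (value 4): max_ending_here = 4, max_so_far = 4
Position 4 (value 1): max_ending_here = 5, max_so_far = 5
Position 5 (value 5): max_ending_here = 10, max_so_far = 10

Maximum subarray: [4, 1, 5]
Maximum sum: 10

The maximum subarray is [4, 1, 5] with sum 10. This subarray runs from index 3 to index 5.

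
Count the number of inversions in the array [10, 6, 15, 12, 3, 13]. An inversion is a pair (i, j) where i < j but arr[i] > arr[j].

Finding inversions in [10, 6, 15, 12, 3, 13]:

(0, 1): arr[0]=10 > arr[1]=6
(0, 4): arr[0]=10 > arr[4]=3
(1, 4): arr[1]=6 > arr[4]=3
(2, 3): arr[2]=15 > arr[3]=12
(2, 4): arr[2]=15 > arr[4]=3
(2, 5): arr[2]=15 > arr[5]=13
(3, 4): arr[3]=12 > arr[4]=3

Total inversions: 7

The array has 7 inversion(s): (0,1), (0,4), (1,4), (2,3), (2,4), (2,5), (3,4). Each pair (i,j) satisfies i < j and arr[i] > arr[j].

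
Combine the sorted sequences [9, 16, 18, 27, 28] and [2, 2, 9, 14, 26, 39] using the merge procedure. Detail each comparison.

Merging process:

Compare 9 vs 2: take 2 from right. Merged: [2]
Compare 9 vs 2: take 2 from right. Merged: [2, 2]
Compare 9 vs 9: take 9 from left. Merged: [2, 2, 9]
Compare 16 vs 9: take 9 from right. Merged: [2, 2, 9, 9]
Compare 16 vs 14: take 14 from right. Merged: [2, 2, 9, 9, 14]
Compare 16 vs 26: take 16 from left. Merged: [2, 2, 9, 9, 14, 16]
Compare 18 vs 26: take 18 from left. Merged: [2, 2, 9, 9, 14, 16, 18]
Compare 27 vs 26: take 26 from right. Merged: [2, 2, 9, 9, 14, 16, 18, 26]
Compare 27 vs 39: take 27 from left. Merged: [2, 2, 9, 9, 14, 16, 18, 26, 27]
Compare 28 vs 39: take 28 from left. Merged: [2, 2, 9, 9, 14, 16, 18, 26, 27, 28]
Append remaining from right: [39]. Merged: [2, 2, 9, 9, 14, 16, 18, 26, 27, 28, 39]

Final merged array: [2, 2, 9, 9, 14, 16, 18, 26, 27, 28, 39]
Total comparisons: 10

The merged array is [2, 2, 9, 9, 14, 16, 18, 26, 27, 28, 39], requiring 10 comparisons. The merge step runs in O(n) time where n is the total number of elements.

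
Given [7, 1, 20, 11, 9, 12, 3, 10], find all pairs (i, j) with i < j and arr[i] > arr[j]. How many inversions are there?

Finding inversions in [7, 1, 20, 11, 9, 12, 3, 10]:

(0, 1): arr[0]=7 > arr[1]=1
(0, 6): arr[0]=7 > arr[6]=3
(2, 3): arr[2]=20 > arr[3]=11
(2, 4): arr[2]=20 > arr[4]=9
(2, 5): arr[2]=20 > arr[5]=12
(2, 6): arr[2]=20 > arr[6]=3
(2, 7): arr[2]=20 > arr[7]=10
(3, 4): arr[3]=11 > arr[4]=9
(3, 6): arr[3]=11 > arr[6]=3
(3, 7): arr[3]=11 > arr[7]=10
(4, 6): arr[4]=9 > arr[6]=3
(5, 6): arr[5]=12 > arr[6]=3
(5, 7): arr[5]=12 > arr[7]=10

Total inversions: 13

The array has 13 inversion(s): (0,1), (0,6), (2,3), (2,4), (2,5), (2,6), (2,7), (3,4), (3,6), (3,7), (4,6), (5,6), (5,7). Each pair (i,j) satisfies i < j and arr[i] > arr[j].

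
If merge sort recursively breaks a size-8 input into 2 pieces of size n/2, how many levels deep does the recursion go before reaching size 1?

For divide and conquer with division factor 2:

Problem sizes at each level:
Level 0: 8
Level 1: 4
Level 2: 2
Level 3: 1

The root is level 0 and the size-1 base case is level 3 (the tree spans levels 0 through 3, i.e. 4 levels counting the root), so the depth is the number of divisions: log_2(8) = 3

The recursion tree depth is log_2(8) = 3. At each level, the problem size is divided by 2, so it takes 3 divisions to reduce to a base case of size 1. The algorithm makes 2 recursive calls at each level.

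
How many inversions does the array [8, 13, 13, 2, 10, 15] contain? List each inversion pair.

Finding inversions in [8, 13, 13, 2, 10, 15]:

(0, 3): arr[0]=8 > arr[3]=2
(1, 3): arr[1]=13 > arr[3]=2
(1, 4): arr[1]=13 > arr[4]=10
(2, 3): arr[2]=13 > arr[3]=2
(2, 4): arr[2]=13 > arr[4]=10

Total inversions: 5

The array has 5 inversion(s): (0,3), (1,3), (1,4), (2,3), (2,4). Each pair (i,j) satisfies i < j and arr[i] > arr[j].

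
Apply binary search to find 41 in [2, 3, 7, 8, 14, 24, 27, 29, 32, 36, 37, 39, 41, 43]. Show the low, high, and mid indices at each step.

Binary search for 41 in [2, 3, 7, 8, 14, 24, 27, 29, 32, 36, 37, 39, 41, 43]:

lo=0, hi=13, mid=6, arr[mid]=27 -> 27 < 41, search right half
lo=7, hi=13, mid=10, arr[mid]=37 -> 37 < 41, search right half
lo=11, hi=13, mid=12, arr[mid]=41 -> Found target at index 12!

Binary search finds 41 at index 12 after 3 comparisons. The search repeatedly halves the search space by comparing with the middle element.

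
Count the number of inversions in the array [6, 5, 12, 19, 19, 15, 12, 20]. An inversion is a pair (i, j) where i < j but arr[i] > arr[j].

Finding inversions in [6, 5, 12, 19, 19, 15, 12, 20]:

(0, 1): arr[0]=6 > arr[1]=5
(3, 5): arr[3]=19 > arr[5]=15
(3, 6): arr[3]=19 > arr[6]=12
(4, 5): arr[4]=19 > arr[5]=15
(4, 6): arr[4]=19 > arr[6]=12
(5, 6): arr[5]=15 > arr[6]=12

Total inversions: 6

The array has 6 inversion(s): (0,1), (3,5), (3,6), (4,5), (4,6), (5,6). Each pair (i,j) satisfies i < j and arr[i] > arr[j].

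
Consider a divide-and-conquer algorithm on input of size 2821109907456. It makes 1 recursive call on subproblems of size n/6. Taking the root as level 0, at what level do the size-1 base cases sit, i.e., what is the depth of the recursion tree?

For divide and conquer with division factor 6:

Problem sizes at each level:
Level 0: 2821109907456
Level 1: 470184984576
Level 2: 78364164096
Level 3: 13060694016
Level 4: 2176782336
Level 5: 362797056
Level 6: 60466176
Level 7: 10077696
Level 8: 1679616
Level 9: 279936
Level 10: 46656
Level 11: 7776
Level 12: 1296
Level 13: 216
Level 14: 36
Level 15: 6
Level 16: 1

The root is level 0 and the size-1 base case is level 16 (the tree spans levels 0 through 16, i.e. 17 levels counting the root), so the depth is the number of divisions: log_6(2821109907456) = 16

The recursion tree depth is log_6(2821109907456) = 16. At each level, the problem size is divided by 6, so it takes 16 divisions to reduce to a base case of size 1. The algorithm makes 1 recursive call at each level.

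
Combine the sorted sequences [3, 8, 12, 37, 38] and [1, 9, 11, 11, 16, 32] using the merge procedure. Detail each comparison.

Merging process:

Compare 3 vs 1: take 1 from right. Merged: [1]
Compare 3 vs 9: take 3 from left. Merged: [1, 3]
Compare 8 vs 9: take 8 from left. Merged: [1, 3, 8]
Compare 12 vs 9: take 9 from right. Merged: [1, 3, 8, 9]
Compare 12 vs 11: take 11 from right. Merged: [1, 3, 8, 9, 11]
Compare 12 vs 11: take 11 from right. Merged: [1, 3, 8, 9, 11, 11]
Compare 12 vs 16: take 12 from left. Merged: [1, 3, 8, 9, 11, 11, 12]
Compare 37 vs 16: take 16 from right. Merged: [1, 3, 8, 9, 11, 11, 12, 16]
Compare 37 vs 32: take 32 from right. Merged: [1, 3, 8, 9, 11, 11, 12, 16, 32]
Append remaining from left: [37, 38]. Merged: [1, 3, 8, 9, 11, 11, 12, 16, 32, 37, 38]

Final merged array: [1, 3, 8, 9, 11, 11, 12, 16, 32, 37, 38]
Total comparisons: 9

The merged array is [1, 3, 8, 9, 11, 11, 12, 16, 32, 37, 38], requiring 9 comparisons. The merge step runs in O(n) time where n is the total number of elements.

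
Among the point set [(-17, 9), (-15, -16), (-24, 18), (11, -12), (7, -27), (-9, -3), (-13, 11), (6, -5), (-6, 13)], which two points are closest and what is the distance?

Computing all pairwise distances among 9 points:

d((-17, 9), (-15, -16)) = 25.0799
d((-17, 9), (-24, 18)) = 11.4018
d((-17, 9), (11, -12)) = 35.0
d((-17, 9), (7, -27)) = 43.2666
d((-17, 9), (-9, -3)) = 14.4222
d((-17, 9), (-13, 11)) = 4.4721 <-- minimum
d((-17, 9), (6, -5)) = 26.9258
d((-17, 9), (-6, 13)) = 11.7047
d((-15, -16), (-24, 18)) = 35.171
d((-15, -16), (11, -12)) = 26.3059
d((-15, -16), (7, -27)) = 24.5967
d((-15, -16), (-9, -3)) = 14.3178
d((-15, -16), (-13, 11)) = 27.074
d((-15, -16), (6, -5)) = 23.7065
d((-15, -16), (-6, 13)) = 30.3645
d((-24, 18), (11, -12)) = 46.0977
d((-24, 18), (7, -27)) = 54.6443
d((-24, 18), (-9, -3)) = 25.807
d((-24, 18), (-13, 11)) = 13.0384
d((-24, 18), (6, -5)) = 37.8021
d((-24, 18), (-6, 13)) = 18.6815
d((11, -12), (7, -27)) = 15.5242
d((11, -12), (-9, -3)) = 21.9317
d((11, -12), (-13, 11)) = 33.2415
d((11, -12), (6, -5)) = 8.6023
d((11, -12), (-6, 13)) = 30.2324
d((7, -27), (-9, -3)) = 28.8444
d((7, -27), (-13, 11)) = 42.9418
d((7, -27), (6, -5)) = 22.0227
d((7, -27), (-6, 13)) = 42.0595
d((-9, -3), (-13, 11)) = 14.5602
d((-9, -3), (6, -5)) = 15.1327
d((-9, -3), (-6, 13)) = 16.2788
d((-13, 11), (6, -5)) = 24.8395
d((-13, 11), (-6, 13)) = 7.2801
d((6, -5), (-6, 13)) = 21.6333

Closest pair: (-17, 9) and (-13, 11) with distance 4.4721

The closest pair is (-17, 9) and (-13, 11) with Euclidean distance 4.4721. For 9 points, brute-force pairwise comparison is shown above. For large n, the divide-and-conquer algorithm (sort by x, recurse on halves, check the dividing strip) achieves O(n log n).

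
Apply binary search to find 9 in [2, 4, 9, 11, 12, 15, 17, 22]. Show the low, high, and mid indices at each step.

Binary search for 9 in [2, 4, 9, 11, 12, 15, 17, 22]:

lo=0, hi=7, mid=3, arr[mid]=11 -> 11 > 9, search left half
lo=0, hi=2, mid=1, arr[mid]=4 -> 4 < 9, search right half
lo=2, hi=2, mid=2, arr[mid]=9 -> Found target at index 2!

Binary search finds 9 at index 2 after 3 comparisons. The search repeatedly halves the search space by comparing with the middle element.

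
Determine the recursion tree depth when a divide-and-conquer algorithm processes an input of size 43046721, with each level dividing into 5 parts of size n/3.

For divide and conquer with division factor 3:

Problem sizes at each level:
Level 0: 43046721
Level 1: 14348907
Level 2: 4782969
Level 3: 1594323
Level 4: 531441
Level 5: 177147
Level 6: 59049
Level 7: 19683
Level 8: 6561
Level 9: 2187
Level 10: 729
Level 11: 243
Level 12: 81
Level 13: 27
Level 14: 9
Level 15: 3
Level 16: 1

The root is level 0 and the size-1 base case is level 16 (the tree spans levels 0 through 16, i.e. 17 levels counting the root), so the depth is the number of divisions: log_3(43046721) = 16

The recursion tree depth is log_3(43046721) = 16. At each level, the problem size is divided by 3, so it takes 16 divisions to reduce to a base case of size 1. The algorithm makes 5 recursive calls at each level.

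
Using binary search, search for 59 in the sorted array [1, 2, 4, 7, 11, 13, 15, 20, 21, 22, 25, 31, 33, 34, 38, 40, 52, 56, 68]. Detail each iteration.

Binary search for 59 in [1, 2, 4, 7, 11, 13, 15, 20, 21, 22, 25, 31, 33, 34, 38, 40, 52, 56, 68]:

lo=0, hi=18, mid=9, arr[mid]=22 -> 22 < 59, search right half
lo=10, hi=18, mid=14, arr[mid]=38 -> 38 < 59, search right half
lo=15, hi=18, mid=16, arr[mid]=52 -> 52 < 59, search right half
lo=17, hi=18, mid=17, arr[mid]=56 -> 56 < 59, search right half
lo=18, hi=18, mid=18, arr[mid]=68 -> 68 > 59, search left half
lo=18 > hi=17, target 59 not found

Binary search determines that 59 is not in the array after 5 comparisons. The search space was exhausted without finding the target.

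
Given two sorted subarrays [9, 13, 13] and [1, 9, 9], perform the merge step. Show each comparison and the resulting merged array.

Merging process:

Compare 9 vs 1: take 1 from right. Merged: [1]
Compare 9 vs 9: take 9 from left. Merged: [1, 9]
Compare 13 vs 9: take 9 from right. Merged: [1, 9, 9]
Compare 13 vs 9: take 9 from right. Merged: [1, 9, 9, 9]
Append remaining from left: [13, 13]. Merged: [1, 9, 9, 9, 13, 13]

Final merged array: [1, 9, 9, 9, 13, 13]
Total comparisons: 4

The merged array is [1, 9, 9, 9, 13, 13], requiring 4 comparisons. The merge step runs in O(n) time where n is the total number of elements.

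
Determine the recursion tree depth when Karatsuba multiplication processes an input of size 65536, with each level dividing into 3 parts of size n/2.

For divide and conquer with division factor 2:

Problem sizes at each level:
Level 0: 65536
Level 1: 32768
Level 2: 16384
Level 3: 8192
Level 4: 4096
Level 5: 2048
Level 6: 1024
Level 7: 512
Level 8: 256
Level 9: 128
Level 10: 64
Level 11: 32
Level 12: 16
Level 13: 8
Level 14: 4
Level 15: 2
Level 16: 1

The root is level 0 and the size-1 base case is level 16 (the tree spans levels 0 through 16, i.e. 17 levels counting the root), so the depth is the number of divisions: log_2(65536) = 16

The recursion tree depth is log_2(65536) = 16. At each level, the problem size is divided by 2, so it takes 16 divisions to reduce to a base case of size 1. The algorithm makes 3 recursive calls at each level.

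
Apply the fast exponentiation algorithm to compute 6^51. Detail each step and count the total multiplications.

Computing 6^51 by squaring (build up from 6^1; each line after the first costs one multiplication):

6^1 = 6
6^2 = (6^1)^2 = 6^2 = 36
6^3 = 6 * 6^2 = 6 * 36 = 216
6^6 = (6^3)^2 = 216^2 = 46656
6^12 = (6^6)^2 = 46656^2 = 2176782336
6^24 = (6^12)^2 = 2176782336^2 = 4738381338321616896
6^25 = 6 * 6^24 = 6 * 4738381338321616896 = 28430288029929701376
6^50 = (6^25)^2 = 28430288029929701376^2 = 808281277464764060643139600456536293376
6^51 = 6 * 6^50 = 6 * 808281277464764060643139600456536293376 = 4849687664788584363858837602739217760256

Result: 4849687664788584363858837602739217760256
Multiplications needed: 8 (8 lines after 6^1)

6^51 = 4849687664788584363858837602739217760256. Using exponentiation by squaring, this requires 8 multiplications. The key idea: if the exponent is even, square the half-power; if odd, multiply by the base once.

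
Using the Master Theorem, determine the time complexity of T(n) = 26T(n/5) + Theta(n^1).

Master Theorem for T(n) = 26T(n/5) + O(n^1):

a = 26, b = 5, c = 1
log_b(a) = log_5(26) = 2.0244

Case 1: c = 1 < log_5(26) = 2.0244
T(n) = O(n^(log_5 26))

For T(n) = 26T(n/5) + O(n^1): log_5(26) = 2.0244. This is Case 1 of the Master Theorem (c < log_b(a), work dominated by leaves), giving O(n^(log_5 26)).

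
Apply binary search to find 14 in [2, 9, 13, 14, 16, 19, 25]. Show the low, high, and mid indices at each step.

Binary search for 14 in [2, 9, 13, 14, 16, 19, 25]:

lo=0, hi=6, mid=3, arr[mid]=14 -> Found target at index 3!

Binary search finds 14 at index 3 after 1 comparisons. The search repeatedly halves the search space by comparing with the middle element.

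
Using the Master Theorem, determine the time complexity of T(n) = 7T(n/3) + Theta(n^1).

Master Theorem for T(n) = 7T(n/3) + O(n^1):

a = 7, b = 3, c = 1
log_b(a) = log_3(7) = 1.7712

Case 1: c = 1 < log_3(7) = 1.7712
T(n) = O(n^(log_3 7))

For T(n) = 7T(n/3) + O(n^1): log_3(7) = 1.7712. This is Case 1 of the Master Theorem (c < log_b(a), work dominated by leaves), giving O(n^(log_3 7)).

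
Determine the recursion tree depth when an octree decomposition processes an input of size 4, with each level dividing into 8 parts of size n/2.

For divide and conquer with division factor 2:

Problem sizes at each level:
Level 0: 4
Level 1: 2
Level 2: 1

The root is level 0 and the size-1 base case is level 2 (the tree spans levels 0 through 2, i.e. 3 levels counting the root), so the depth is the number of divisions: log_2(4) = 2

The recursion tree depth is log_2(4) = 2. At each level, the problem size is divided by 2, so it takes 2 divisions to reduce to a base case of size 1. The algorithm makes 8 recursive calls at each level.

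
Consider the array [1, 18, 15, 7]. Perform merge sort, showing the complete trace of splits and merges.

Merge sort trace:

Split: [1, 18, 15, 7] -> [1, 18] and [15, 7]
  Split: [1, 18] -> [1] and [18]
  Merge: [1] + [18] -> [1, 18]
  Split: [15, 7] -> [15] and [7]
  Merge: [15] + [7] -> [7, 15]
Merge: [1, 18] + [7, 15] -> [1, 7, 15, 18]

Final sorted array: [1, 7, 15, 18]

The merge sort proceeds by recursively splitting the array and merging sorted halves.
After all merges, the sorted array is [1, 7, 15, 18].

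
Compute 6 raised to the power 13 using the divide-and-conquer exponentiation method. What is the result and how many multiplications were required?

Computing 6^13 by squaring (build up from 6^1; each line after the first costs one multiplication):

6^1 = 6
6^2 = (6^1)^2 = 6^2 = 36
6^3 = 6 * 6^2 = 6 * 36 = 216
6^6 = (6^3)^2 = 216^2 = 46656
6^12 = (6^6)^2 = 46656^2 = 2176782336
6^13 = 6 * 6^12 = 6 * 2176782336 = 13060694016

Result: 13060694016
Multiplications needed: 5 (5 lines after 6^1)

6^13 = 13060694016. Using exponentiation by squaring, this requires 5 multiplications. The key idea: if the exponent is even, square the half-power; if odd, multiply by the base once.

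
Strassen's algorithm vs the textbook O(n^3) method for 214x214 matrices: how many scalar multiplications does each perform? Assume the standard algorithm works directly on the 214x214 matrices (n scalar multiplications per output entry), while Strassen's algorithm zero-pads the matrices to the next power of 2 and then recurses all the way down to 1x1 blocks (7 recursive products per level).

Matrix multiplication for 214x214 matrices:

Strassen's algorithm requires power-of-2 dimensions. Pad 214x214 to 256x256 (next power of 2).

Standard algorithm: 214^3 = 9800344 multiplications
Strassen's algorithm: 7^(log2(256)) = 7^8 = 5764801 multiplications
Savings: 9800344 - 5764801 = 4035543 multiplications

Standard: 9800344 multiplications (214^3). Strassen: 5764801 multiplications (7^8, after padding to 256x256). Strassen reduces 8 recursive multiplications to 7 at each level.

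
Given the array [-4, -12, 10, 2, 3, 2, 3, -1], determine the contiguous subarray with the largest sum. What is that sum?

Using Kadane's algorithm on [-4, -12, 10, 2, 3, 2, 3, -1]:

Scanning through the array:
Position 1 (value -12): max_ending_here = -12, max_so_far = -4
Position 2 (value 10): max_ending_here = 10, max_so_far = 10
Position 3 (value 2): max_ending_here = 12, max_so_far = 12
Position 4 (value 3): max_ending_here = 15, max_so_far = 15
Position 5 (value 2): max_ending_here = 17, max_so_far = 17
Position 6 (value 3): max_ending_here = 20, max_so_far = 20
Position 7 (value -1): max_ending_here = 19, max_so_far = 20

Maximum subarray: [10, 2, 3, 2, 3]
Maximum sum: 20

The maximum subarray is [10, 2, 3, 2, 3] with sum 20. This subarray runs from index 2 to index 6.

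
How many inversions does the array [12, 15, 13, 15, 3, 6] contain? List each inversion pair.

Finding inversions in [12, 15, 13, 15, 3, 6]:

(0, 4): arr[0]=12 > arr[4]=3
(0, 5): arr[0]=12 > arr[5]=6
(1, 2): arr[1]=15 > arr[2]=13
(1, 4): arr[1]=15 > arr[4]=3
(1, 5): arr[1]=15 > arr[5]=6
(2, 4): arr[2]=13 > arr[4]=3
(2, 5): arr[2]=13 > arr[5]=6
(3, 4): arr[3]=15 > arr[4]=3
(3, 5): arr[3]=15 > arr[5]=6

Total inversions: 9

The array has 9 inversion(s): (0,4), (0,5), (1,2), (1,4), (1,5), (2,4), (2,5), (3,4), (3,5). Each pair (i,j) satisfies i < j and arr[i] > arr[j].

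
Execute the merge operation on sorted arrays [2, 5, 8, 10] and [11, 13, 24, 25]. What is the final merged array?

Merging process:

Compare 2 vs 11: take 2 from left. Merged: [2]
Compare 5 vs 11: take 5 from left. Merged: [2, 5]
Compare 8 vs 11: take 8 from left. Merged: [2, 5, 8]
Compare 10 vs 11: take 10 from left. Merged: [2, 5, 8, 10]
Append remaining from right: [11, 13, 24, 25]. Merged: [2, 5, 8, 10, 11, 13, 24, 25]

Final merged array: [2, 5, 8, 10, 11, 13, 24, 25]
Total comparisons: 4

The merged array is [2, 5, 8, 10, 11, 13, 24, 25], requiring 4 comparisons. The merge step runs in O(n) time where n is the total number of elements.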